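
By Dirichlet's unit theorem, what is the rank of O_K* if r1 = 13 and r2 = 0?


By Dirichlet's unit theorem:
rank = r1 + r2 - 1
= 13 + 0 - 1
= 12

12


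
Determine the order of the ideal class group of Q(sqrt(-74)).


K = Q(sqrt(-74)). d mod 4 = 2, so D = disc(K) = 4d = -296
h(K) equals the number of primitive reduced positive-definite forms (a, b, c) = a*x^2 + b*x*y + c*y^2 with b^2 - 4ac = D,
where reduced means |b| <= a <= c, with b >= 0 whenever |b| = a or a = c, and primitive means gcd(a, b, c) = 1.
Reduced forces 3a^2 <= |D| = 296, so 1 <= a <= 9; b must have the parity of D, and c = (b^2 - D)/(4a) must be an integer >= a.
Enumerate a = 1..9, b in [-a, a]:
  a=1: (1, 0, 74)  [1]
  a=2: (2, 0, 37)  [1]
  a=3: (3, -2, 25), (3, 2, 25)  [2]
  a=4: none
  a=5: (5, -2, 15), (5, 2, 15)  [2]
  a=6: (6, -4, 13), (6, 4, 13)  [2]
  a=7..8: none
  a=9: (9, -8, 10), (9, 8, 10)  [2]
Total reduced forms: 1 + 1 + 2 + 2 + 2 + 2 = 10
h = 10

10


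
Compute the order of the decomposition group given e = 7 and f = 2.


|D_P| = e * f
= 7 * 2
= 14

14


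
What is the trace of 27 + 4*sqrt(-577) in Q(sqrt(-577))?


Tr(a + b*sqrt(d)) = (a + b*sqrt(d)) + (a - b*sqrt(d)) = 2a
= 2 * (27)
= 54

54


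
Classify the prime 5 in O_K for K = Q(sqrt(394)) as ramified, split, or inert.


K = Q(sqrt(394)). Since d mod 4 = 2, disc(K) = 1576.
Check p | disc: 1576 mod 5 = 1.
p does not divide disc. Compute Legendre symbol (d/p):
4^((5-1)/2) mod 5 = 1
(d/p) = 1, so p splits: (p) = P*P' with e=1, f=1, g=2.
Therefore p is split.

split


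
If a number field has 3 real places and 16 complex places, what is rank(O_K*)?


By Dirichlet's unit theorem:
rank = r1 + r2 - 1
= 3 + 16 - 1
= 18

18


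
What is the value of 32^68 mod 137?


p = 137 is prime and the exponent is (p-1)/2 = 68, so by Euler's criterion 32^68 = (32/137) = +1 or -1 mod 137.
Compute by square-and-multiply:
  68 = 64 + 4 (binary 1000100)
  Repeated squaring mod 137: 32^1 = 32, 32^2 = 65, 32^4 = 115, 32^8 = 73, 32^16 = 123, 32^32 = 59, 32^64 = 56
  32^68 = 32^64 * 32^4 = 56 * 115 mod 137
    56 * 115 = 6440 = 1 mod 137
  32^68 = 1 mod 137
Result 1: 32 is a quadratic residue mod 137.
32^68 mod 137 = 1

1


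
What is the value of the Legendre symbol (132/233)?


p = 233 is prime, so compute (132/233) with the reciprocity algorithm (Jacobi-symbol steps: pull out 2s via (2/n), flip via reciprocity, reduce):
  pull out 2: (2/233) = +1  (since 233 mod 8 = 1)
  pull out 2: (2/233) = +1  (since 233 mod 8 = 1)
  reciprocity: (33/233) -> +(233/33)
  reduce: (2/33)
  pull out 2: (2/33) = +1  (since 33 mod 8 = 1)
  (1/33) = 1
Product of signs = 1
(132/233) = 1

1


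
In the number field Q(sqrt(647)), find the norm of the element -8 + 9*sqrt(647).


N(a + b*sqrt(d)) = a^2 - d*b^2
= (-8)^2 - (647)*(9)^2
= 64 - 52407
= -52343

-52343


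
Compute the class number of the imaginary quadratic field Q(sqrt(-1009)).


K = Q(sqrt(-1009)). d mod 4 = 3, so D = disc(K) = 4d = -4036
h(K) equals the number of primitive reduced positive-definite forms (a, b, c) = a*x^2 + b*x*y + c*y^2 with b^2 - 4ac = D,
where reduced means |b| <= a <= c, with b >= 0 whenever |b| = a or a = c, and primitive means gcd(a, b, c) = 1.
Reduced forces 3a^2 <= |D| = 4036, so 1 <= a <= 36; b must have the parity of D, and c = (b^2 - D)/(4a) must be an integer >= a.
Enumerate a = 1..36, b in [-a, a]:
  a=1: (1, 0, 1009)  [1]
  a=2: (2, 2, 505)  [1]
  a=3..4: none
  a=5: (5, -2, 202), (5, 2, 202)  [2]
  a=6..9: none
  a=10: (10, -2, 101), (10, 2, 101)  [2]
  a=11: (11, -10, 94), (11, 10, 94)  [2]
  a=12..18: none
  a=19: (19, -12, 55), (19, 12, 55)  [2]
  a=20..21: none
  a=22: (22, -10, 47), (22, 10, 47)  [2]
  a=23: (23, -14, 46), (23, 14, 46)  [2]
  a=24: none
  a=25: (25, -8, 41), (25, 8, 41)  [2]
  a=26..28: none
  a=29: (29, -16, 37), (29, 16, 37)  [2]
  a=30: none
  a=31: (31, -26, 38), (31, 26, 38)  [2]
  a=32..36: none
Total reduced forms: 1 + 1 + 2 + 2 + 2 + 2 + 2 + 2 + 2 + 2 + 2 = 20
h = 20

20


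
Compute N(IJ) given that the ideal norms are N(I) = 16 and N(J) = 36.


N(IJ) = N(I) * N(J)
= 16 * 36
= 576

576


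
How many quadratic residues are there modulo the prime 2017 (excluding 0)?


For prime p, the number of non-zero quadratic residues is (p-1)/2.
= (2017-1)/2
= 1008

1008


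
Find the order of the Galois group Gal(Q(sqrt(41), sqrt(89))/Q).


The 2 square roots of distinct primes are multiplicatively independent over Q,
so [K:Q] = 2^2 and Gal(K/Q) is isomorphic to (Z/2Z)^2.
|Gal| = 2^2 = 4

4


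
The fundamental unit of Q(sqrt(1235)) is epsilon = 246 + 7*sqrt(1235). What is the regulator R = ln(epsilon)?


epsilon = 246 + 7*sqrt(1235)
= 491.9980
R = ln(491.9980)
= 6.1985

6.1985


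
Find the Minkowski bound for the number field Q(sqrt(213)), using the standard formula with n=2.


d = 213, d mod 4 = 1, so disc(K) = d = 213; |disc(K)| = 213
Real quadratic field, so n = 2, s = r2 = 0, r1 = 2
M = (n!/n^n) * (4/pi)^s * sqrt(|disc(K)|) = (2!/2^2) * (4/pi)^0 * sqrt(213)
= 0.5 * 1.000000 * 14.594520
= 7.2973

7.2973


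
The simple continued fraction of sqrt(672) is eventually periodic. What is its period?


Run the CF algorithm for sqrt(672).
a_0 = floor(sqrt(672)) = 25; set m_0=0, q_0=1.
Recurrence: m' = q*a - m,  q' = (d - m'^2)/q,  a' = floor((a_0 + m')/q').
  step 1: m=25, q=47, a=1
  step 2: m=22, q=4, a=11
  step 3: m=22, q=47, a=1
  step 4: m=25, q=1, a=50
a_4 = 2*a_0 = 50, so the period closes here.
sqrt(672) = [25; 1, 11, 1, 50]
Period length = 4

4


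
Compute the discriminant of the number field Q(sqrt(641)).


For K = Q(sqrt(d)) with d squarefree: disc(K) = d if d = 1 mod 4, and disc(K) = 4d if d = 2 or 3 mod 4.
Here d = 641, and d mod 4 = 1.
d = 1 mod 4 (O_K = Z[(1+sqrt(d))/2]), so disc(K) = d = 641

641


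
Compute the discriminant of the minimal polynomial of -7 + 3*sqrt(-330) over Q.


The element -7 + 3*sqrt(-330) has minimal polynomial:
x^2 + 14*x + 3019
Discriminant = (14)^2 - 4*(3019)
= 196 - 12076
= -11880

-11880


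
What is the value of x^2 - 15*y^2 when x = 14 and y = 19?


x^2 - d*y^2
= 14^2 - 15*19^2
= 196 - 5415
= -5219

-5219


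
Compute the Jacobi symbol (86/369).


Compute (86/369) via quadratic reciprocity:
  pull out 2: (2/369) = +1  (since 369 mod 8 = 1)
  reciprocity: (43/369) -> +(369/43)
  reduce: (25/43)
  reciprocity: (25/43) -> +(43/25)
  reduce: (18/25)
  pull out 2: (2/25) = +1  (since 25 mod 8 = 1)
  reciprocity: (9/25) -> +(25/9)
  reduce: (7/9)
  reciprocity: (7/9) -> +(9/7)
  reduce: (2/7)
  pull out 2: (2/7) = +1  (since 7 mod 8 = 7)
  (1/7) = 1
Product of signs = 1

1


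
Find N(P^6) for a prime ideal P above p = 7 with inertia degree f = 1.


N(P^a) = p^(a*f)
= 7^(6*1)
= 7^6
= 117649

117649


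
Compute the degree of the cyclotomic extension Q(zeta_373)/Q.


The degree equals Euler's totient phi(373).
373 = 373
phi(373) = 372

372


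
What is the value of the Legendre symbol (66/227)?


p = 227 is prime, so compute (66/227) with the reciprocity algorithm (Jacobi-symbol steps: pull out 2s via (2/n), flip via reciprocity, reduce):
  pull out 2: (2/227) = -1  (since 227 mod 8 = 3)
  reciprocity: (33/227) -> +(227/33)
  reduce: (29/33)
  reciprocity: (29/33) -> +(33/29)
  reduce: (4/29)
  pull out 2: (2/29) = -1  (since 29 mod 8 = 5)
  pull out 2: (2/29) = -1  (since 29 mod 8 = 5)
  (1/29) = 1
Product of signs = -1
(66/227) = -1

-1


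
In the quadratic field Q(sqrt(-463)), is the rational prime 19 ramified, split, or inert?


K = Q(sqrt(-463)). Since d mod 4 = 1, disc(K) = -463.
Check p | disc: -463 mod 19 = 12.
p does not divide disc. Compute Legendre symbol (d/p):
12^((19-1)/2) mod 19 = -1
(d/p) = -1, so p is inert: (p) stays prime with e=1, f=2, g=1.
Therefore p is inert.

inert


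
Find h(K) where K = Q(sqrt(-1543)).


K = Q(sqrt(-1543)). d mod 4 = 1, so D = disc(K) = d = -1543
h(K) equals the number of primitive reduced positive-definite forms (a, b, c) = a*x^2 + b*x*y + c*y^2 with b^2 - 4ac = D,
where reduced means |b| <= a <= c, with b >= 0 whenever |b| = a or a = c, and primitive means gcd(a, b, c) = 1.
Reduced forces 3a^2 <= |D| = 1543, so 1 <= a <= 22; b must have the parity of D, and c = (b^2 - D)/(4a) must be an integer >= a.
Enumerate a = 1..22, b in [-a, a]:
  a=1: (1, 1, 386)  [1]
  a=2: (2, -1, 193), (2, 1, 193)  [2]
  a=3: none
  a=4: (4, -3, 97), (4, 3, 97)  [2]
  a=5..6: none
  a=7: (7, -5, 56), (7, 5, 56)  [2]
  a=8: (8, -5, 49), (8, 5, 49)  [2]
  a=9..12: none
  a=13: (13, -11, 32), (13, 11, 32)  [2]
  a=14: (14, -9, 29), (14, -5, 28), (14, 5, 28), (14, 9, 29)  [4]
  a=15: none
  a=16: (16, -11, 26), (16, 11, 26)  [2]
  a=17: (17, -15, 26), (17, 15, 26)  [2]
  a=18..22: none
Total reduced forms: 1 + 2 + 2 + 2 + 2 + 2 + 4 + 2 + 2 = 19
h = 19

19


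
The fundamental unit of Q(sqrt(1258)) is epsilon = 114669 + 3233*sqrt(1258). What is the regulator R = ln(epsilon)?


epsilon = 114669 + 3233*sqrt(1258)
= 229338.0000
R = ln(229338.0000)
= 12.3430

12.3430


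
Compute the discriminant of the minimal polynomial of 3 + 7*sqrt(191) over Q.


The element 3 + 7*sqrt(191) has minimal polynomial:
x^2 - 6*x - 9350
Discriminant = (-6)^2 - 4*(-9350)
= 36 + 37400
= 37436

37436


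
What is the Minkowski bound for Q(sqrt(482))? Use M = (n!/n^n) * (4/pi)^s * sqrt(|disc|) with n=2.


d = 482, d mod 4 = 2, so disc(K) = 4d = 1928; |disc(K)| = 1928
Real quadratic field, so n = 2, s = r2 = 0, r1 = 2
M = (n!/n^n) * (4/pi)^s * sqrt(|disc(K)|) = (2!/2^2) * (4/pi)^0 * sqrt(1928)
= 0.5 * 1.000000 * 43.908997
= 21.9545

21.9545


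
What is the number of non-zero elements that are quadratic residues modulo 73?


For prime p, the number of non-zero quadratic residues is (p-1)/2.
= (73-1)/2
= 36

36


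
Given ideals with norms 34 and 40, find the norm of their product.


N(IJ) = N(I) * N(J)
= 34 * 40
= 1360

1360


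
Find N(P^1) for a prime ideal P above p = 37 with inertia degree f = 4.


N(P^a) = p^(a*f)
= 37^(1*4)
= 37^4
= 1874161

1874161


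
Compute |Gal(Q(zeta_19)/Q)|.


|Gal(Q(zeta_19)/Q)| = phi(19)
= 18

18


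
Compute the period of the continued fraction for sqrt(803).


Run the CF algorithm for sqrt(803).
a_0 = floor(sqrt(803)) = 28; set m_0=0, q_0=1.
Recurrence: m' = q*a - m,  q' = (d - m'^2)/q,  a' = floor((a_0 + m')/q').
  step 1: m=28, q=19, a=2
  step 2: m=10, q=37, a=1
  step 3: m=27, q=2, a=27
  step 4: m=27, q=37, a=1
  step 5: m=10, q=19, a=2
  step 6: m=28, q=1, a=56
a_6 = 2*a_0 = 56, so the period closes here.
sqrt(803) = [28; 2, 1, 27, 1, 2, 56]
Period length = 6

6


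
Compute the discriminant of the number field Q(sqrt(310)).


For K = Q(sqrt(d)) with d squarefree: disc(K) = d if d = 1 mod 4, and disc(K) = 4d if d = 2 or 3 mod 4.
Here d = 310, and d mod 4 = 2.
d = 2 mod 4, not 1 (O_K = Z[sqrt(d)]), so disc(K) = 4d = 4 * (310) = 1240

1240


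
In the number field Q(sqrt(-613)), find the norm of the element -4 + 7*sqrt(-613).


N(a + b*sqrt(d)) = a^2 - d*b^2
= (-4)^2 - (-613)*(7)^2
= 16 + 30037
= 30053

30053


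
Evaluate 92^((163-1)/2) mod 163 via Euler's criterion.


p = 163 is prime and the exponent is (p-1)/2 = 81, so by Euler's criterion 92^81 = (92/163) = +1 or -1 mod 163.
Compute by square-and-multiply:
  81 = 64 + 16 + 1 (binary 1010001)
  Repeated squaring mod 163: 92^1 = 92, 92^2 = 151, 92^4 = 144, 92^8 = 35, 92^16 = 84, 92^32 = 47, 92^64 = 90
  92^81 = 92^64 * 92^16 * 92^1 = 90 * 84 * 92 mod 163
    90 * 84 = 7560 = 62 mod 163
    62 * 92 = 5704 = 162 mod 163
  92^81 = 162 mod 163
Result 162 = p - 1 = -1 mod 163: 92 is a quadratic non-residue mod 163. As a residue in [0, p-1] the value is 162.
92^81 mod 163 = 162

162


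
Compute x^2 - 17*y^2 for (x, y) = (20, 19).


x^2 - d*y^2
= 20^2 - 17*19^2
= 400 - 6137
= -5737

-5737


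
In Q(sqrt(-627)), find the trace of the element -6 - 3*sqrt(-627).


Tr(a + b*sqrt(d)) = (a + b*sqrt(d)) + (a - b*sqrt(d)) = 2a
= 2 * (-6)
= -12

-12


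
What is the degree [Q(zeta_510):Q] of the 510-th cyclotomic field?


The degree equals Euler's totient phi(510).
510 = 2 * 3 * 5 * 17
phi(510) = 128

128


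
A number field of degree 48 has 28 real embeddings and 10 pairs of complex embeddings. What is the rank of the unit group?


By Dirichlet's unit theorem:
rank = r1 + r2 - 1
= 28 + 10 - 1
= 37

37


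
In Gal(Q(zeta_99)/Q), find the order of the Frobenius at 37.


The Frobenius at p in Gal(Q(zeta_n)/Q) = (Z/nZ)* is the class of p, so its order is ord_99(37), the smallest k >= 1 with 37^k = 1 mod 99.
n = 99 = 3^2 * 11, phi(99) = 60; the order divides phi(n).
Divisors of 60: 1, 2, 3, 4, 5, 6, 10, 12, 15, 20, 30, 60
Repeated squaring mod 99: 37^1 = 37, 37^2 = 82, 37^4 = 91, 37^8 = 64, 37^16 = 37, 37^32 = 82
Test divisors in increasing order:
  k=1: 37^1 = 37 mod 99
  k=2: 37^2 = 82 mod 99
  k=3: 37^3 = 82 * 37 = 64 mod 99
  k=4: 37^4 = 91 mod 99
  k=5: 37^5 = 91 * 37 = 1 mod 99  <- first divisor giving 1
Order = 5

5


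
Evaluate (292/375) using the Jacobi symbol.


Compute (292/375) via quadratic reciprocity:
  pull out 2: (2/375) = +1  (since 375 mod 8 = 7)
  pull out 2: (2/375) = +1  (since 375 mod 8 = 7)
  reciprocity: (73/375) -> +(375/73)
  reduce: (10/73)
  pull out 2: (2/73) = +1  (since 73 mod 8 = 1)
  reciprocity: (5/73) -> +(73/5)
  reduce: (3/5)
  reciprocity: (3/5) -> +(5/3)
  reduce: (2/3)
  pull out 2: (2/3) = -1  (since 3 mod 8 = 3)
  (1/3) = 1
Product of signs = -1

-1


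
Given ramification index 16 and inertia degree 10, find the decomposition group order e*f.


|D_P| = e * f
= 16 * 10
= 160

160


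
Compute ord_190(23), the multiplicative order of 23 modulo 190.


We want ord_190(23), the smallest k >= 1 with 23^k = 1 mod 190.
n = 190 = 2 * 5 * 19, phi(190) = 72; the order divides phi(n).
Divisors of 72: 1, 2, 3, 4, 6, 8, 9, 12, 18, 24, 36, 72
Repeated squaring mod 190: 23^1 = 23, 23^2 = 149, 23^4 = 161, 23^8 = 81, 23^16 = 101, 23^32 = 131, 23^64 = 61
Test divisors in increasing order:
  k=1: 23^1 = 23 mod 190
  k=2: 23^2 = 149 mod 190
  k=3: 23^3 = 149 * 23 = 7 mod 190
  k=4: 23^4 = 161 mod 190
  k=6: 23^6 = 161 * 149 = 49 mod 190
  k=8: 23^8 = 81 mod 190
  k=9: 23^9 = 81 * 23 = 153 mod 190
  k=12: 23^12 = 81 * 161 = 121 mod 190
  k=18: 23^18 = 101 * 149 = 39 mod 190
  k=24: 23^24 = 101 * 81 = 11 mod 190
  k=36: 23^36 = 131 * 161 = 1 mod 190  <- first divisor giving 1
Order = 36

36


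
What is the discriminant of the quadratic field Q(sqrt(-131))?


For K = Q(sqrt(d)) with d squarefree: disc(K) = d if d = 1 mod 4, and disc(K) = 4d if d = 2 or 3 mod 4.
Here d = -131, and d mod 4 = 1.
d = 1 mod 4 (O_K = Z[(1+sqrt(d))/2]), so disc(K) = d = -131

-131


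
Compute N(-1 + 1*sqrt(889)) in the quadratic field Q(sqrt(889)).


N(a + b*sqrt(d)) = a^2 - d*b^2
= (-1)^2 - (889)*(1)^2
= 1 - 889
= -888

-888


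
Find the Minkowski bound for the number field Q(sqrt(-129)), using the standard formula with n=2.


d = -129, d mod 4 = 3, so disc(K) = 4d = -516; |disc(K)| = 516
Imaginary quadratic field, so n = 2, s = r2 = 1, r1 = 0
M = (n!/n^n) * (4/pi)^s * sqrt(|disc(K)|) = (2!/2^2) * (4/pi)^1 * sqrt(516)
= 0.5 * 1.273240 * 22.715633
= 14.4612

14.4612


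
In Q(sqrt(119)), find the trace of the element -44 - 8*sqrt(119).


Tr(a + b*sqrt(d)) = (a + b*sqrt(d)) + (a - b*sqrt(d)) = 2a
= 2 * (-44)
= -88

-88


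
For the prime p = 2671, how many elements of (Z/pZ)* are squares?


For prime p, the number of non-zero quadratic residues is (p-1)/2.
= (2671-1)/2
= 1335

1335


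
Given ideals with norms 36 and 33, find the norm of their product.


N(IJ) = N(I) * N(J)
= 36 * 33
= 1188

1188


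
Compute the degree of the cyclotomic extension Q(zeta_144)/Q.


The degree equals Euler's totient phi(144).
144 = 2^4 * 3^2
phi(144) = 48

48


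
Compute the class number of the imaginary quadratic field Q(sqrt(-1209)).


K = Q(sqrt(-1209)). d mod 4 = 3, so D = disc(K) = 4d = -4836
h(K) equals the number of primitive reduced positive-definite forms (a, b, c) = a*x^2 + b*x*y + c*y^2 with b^2 - 4ac = D,
where reduced means |b| <= a <= c, with b >= 0 whenever |b| = a or a = c, and primitive means gcd(a, b, c) = 1.
Reduced forces 3a^2 <= |D| = 4836, so 1 <= a <= 40; b must have the parity of D, and c = (b^2 - D)/(4a) must be an integer >= a.
Enumerate a = 1..40, b in [-a, a]:
  a=1: (1, 0, 1209)  [1]
  a=2: (2, 2, 605)  [1]
  a=3: (3, 0, 403)  [1]
  a=4: none
  a=5: (5, -2, 242), (5, 2, 242)  [2]
  a=6: (6, 6, 203)  [1]
  a=7: (7, -6, 174), (7, 6, 174)  [2]
  a=8..9: none
  a=10: (10, -2, 121), (10, 2, 121)  [2]
  a=11: (11, -2, 110), (11, 2, 110)  [2]
  a=12: none
  a=13: (13, 0, 93)  [1]
  a=14: (14, -6, 87), (14, 6, 87)  [2]
  a=15: (15, -12, 83), (15, 12, 83)  [2]
  a=16: none
  a=17: (17, -14, 74), (17, 14, 74)  [2]
  a=18: none
  a=19: (19, -16, 67), (19, 16, 67)  [2]
  a=20: none
  a=21: (21, -6, 58), (21, 6, 58)  [2]
  a=22: (22, -2, 55), (22, 2, 55)  [2]
  a=23..24: none
  a=25: (25, -8, 49), (25, 8, 49)  [2]
  a=26: (26, 26, 53)  [1]
  a=27..28: none
  a=29: (29, -6, 42), (29, 6, 42)  [2]
  a=30: (30, -18, 43), (30, 18, 43)  [2]
  a=31: (31, 0, 39)  [1]
  a=32: none
  a=33: (33, -24, 41), (33, 24, 41)  [2]
  a=34: (34, -14, 37), (34, 14, 37)  [2]
  a=35: (35, -22, 38), (35, 8, 35), (35, 22, 38)  [3]
  a=36..40: none
Total reduced forms: 1 + 1 + 1 + 2 + 1 + 2 + 2 + 2 + 1 + 2 + 2 + 2 + 2 + 2 + 2 + 2 + 1 + 2 + 2 + 1 + 2 + 2 + 3 = 40
h = 40

40


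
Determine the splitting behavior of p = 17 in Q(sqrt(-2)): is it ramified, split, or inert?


K = Q(sqrt(-2)). Since d mod 4 = 2, disc(K) = -8.
Check p | disc: -8 mod 17 = 9.
p does not divide disc. Compute Legendre symbol (d/p):
15^((17-1)/2) mod 17 = 1
(d/p) = 1, so p splits: (p) = P*P' with e=1, f=1, g=2.
Therefore p is split.

split


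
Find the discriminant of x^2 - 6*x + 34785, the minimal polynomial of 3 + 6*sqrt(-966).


The element 3 + 6*sqrt(-966) has minimal polynomial:
x^2 - 6*x + 34785
Discriminant = (-6)^2 - 4*(34785)
= 36 - 139140
= -139104

-139104


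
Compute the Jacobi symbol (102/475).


Compute (102/475) via quadratic reciprocity:
  pull out 2: (2/475) = -1  (since 475 mod 8 = 3)
  reciprocity: (51/475) -> -(475/51)
  reduce: (16/51)
  pull out 2: (2/51) = -1  (since 51 mod 8 = 3)
  pull out 2: (2/51) = -1  (since 51 mod 8 = 3)
  pull out 2: (2/51) = -1  (since 51 mod 8 = 3)
  pull out 2: (2/51) = -1  (since 51 mod 8 = 3)
  (1/51) = 1
Product of signs = 1

1


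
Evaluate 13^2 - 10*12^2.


x^2 - d*y^2
= 13^2 - 10*12^2
= 169 - 1440
= -1271

-1271


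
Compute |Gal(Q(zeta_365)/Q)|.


|Gal(Q(zeta_365)/Q)| = phi(365)
= 288

288


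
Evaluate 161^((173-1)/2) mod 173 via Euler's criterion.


p = 173 is prime and the exponent is (p-1)/2 = 86, so by Euler's criterion 161^86 = (161/173) = +1 or -1 mod 173.
Compute by square-and-multiply:
  86 = 64 + 16 + 4 + 2 (binary 1010110)
  Repeated squaring mod 173: 161^1 = 161, 161^2 = 144, 161^4 = 149, 161^8 = 57, 161^16 = 135, 161^32 = 60, 161^64 = 140
  161^86 = 161^64 * 161^16 * 161^4 * 161^2 = 140 * 135 * 149 * 144 mod 173
    140 * 135 = 18900 = 43 mod 173
    43 * 149 = 6407 = 6 mod 173
    6 * 144 = 864 = 172 mod 173
  161^86 = 172 mod 173
Result 172 = p - 1 = -1 mod 173: 161 is a quadratic non-residue mod 173. As a residue in [0, p-1] the value is 172.
161^86 mod 173 = 172

172


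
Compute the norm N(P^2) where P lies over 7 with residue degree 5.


N(P^a) = p^(a*f)
= 7^(2*5)
= 7^10
= 282475249

282475249


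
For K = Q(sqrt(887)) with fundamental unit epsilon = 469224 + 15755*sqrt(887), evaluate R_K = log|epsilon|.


epsilon = 469224 + 15755*sqrt(887)
= 938448.0000
R = ln(938448.0000)
= 13.7520

13.7520


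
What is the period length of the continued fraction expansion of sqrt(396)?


Run the CF algorithm for sqrt(396).
a_0 = floor(sqrt(396)) = 19; set m_0=0, q_0=1.
Recurrence: m' = q*a - m,  q' = (d - m'^2)/q,  a' = floor((a_0 + m')/q').
  step 1: m=19, q=35, a=1
  step 2: m=16, q=4, a=8
  step 3: m=16, q=35, a=1
  step 4: m=19, q=1, a=38
a_4 = 2*a_0 = 38, so the period closes here.
sqrt(396) = [19; 1, 8, 1, 38]
Period length = 4

4


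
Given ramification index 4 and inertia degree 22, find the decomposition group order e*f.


|D_P| = e * f
= 4 * 22
= 88

88


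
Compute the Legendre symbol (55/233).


p = 233 is prime, so compute (55/233) with the reciprocity algorithm (Jacobi-symbol steps: pull out 2s via (2/n), flip via reciprocity, reduce):
  reciprocity: (55/233) -> +(233/55)
  reduce: (13/55)
  reciprocity: (13/55) -> +(55/13)
  reduce: (3/13)
  reciprocity: (3/13) -> +(13/3)
  reduce: (1/3)
  (1/3) = 1
Product of signs = 1
(55/233) = 1

1


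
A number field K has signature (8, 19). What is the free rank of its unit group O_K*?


By Dirichlet's unit theorem:
rank = r1 + r2 - 1
= 8 + 19 - 1
= 26

26


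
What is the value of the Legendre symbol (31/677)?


p = 677 is prime, so compute (31/677) with the reciprocity algorithm (Jacobi-symbol steps: pull out 2s via (2/n), flip via reciprocity, reduce):
  reciprocity: (31/677) -> +(677/31)
  reduce: (26/31)
  pull out 2: (2/31) = +1  (since 31 mod 8 = 7)
  reciprocity: (13/31) -> +(31/13)
  reduce: (5/13)
  reciprocity: (5/13) -> +(13/5)
  reduce: (3/5)
  reciprocity: (3/5) -> +(5/3)
  reduce: (2/3)
  pull out 2: (2/3) = -1  (since 3 mod 8 = 3)
  (1/3) = 1
Product of signs = -1
(31/677) = -1

-1


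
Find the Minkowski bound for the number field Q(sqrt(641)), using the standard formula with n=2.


d = 641, d mod 4 = 1, so disc(K) = d = 641; |disc(K)| = 641
Real quadratic field, so n = 2, s = r2 = 0, r1 = 2
M = (n!/n^n) * (4/pi)^s * sqrt(|disc(K)|) = (2!/2^2) * (4/pi)^0 * sqrt(641)
= 0.5 * 1.000000 * 25.317978
= 12.6590

12.6590


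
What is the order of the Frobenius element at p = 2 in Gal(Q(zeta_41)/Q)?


The Frobenius at p in Gal(Q(zeta_n)/Q) = (Z/nZ)* is the class of p, so its order is ord_41(2), the smallest k >= 1 with 2^k = 1 mod 41.
n = 41 = 41, phi(41) = 40; the order divides phi(n).
Divisors of 40: 1, 2, 4, 5, 8, 10, 20, 40
Repeated squaring mod 41: 2^1 = 2, 2^2 = 4, 2^4 = 16, 2^8 = 10, 2^16 = 18, 2^32 = 37
Test divisors in increasing order:
  k=1: 2^1 = 2 mod 41
  k=2: 2^2 = 4 mod 41
  k=4: 2^4 = 16 mod 41
  k=5: 2^5 = 16 * 2 = 32 mod 41
  k=8: 2^8 = 10 mod 41
  k=10: 2^10 = 10 * 4 = 40 mod 41
  k=20: 2^20 = 18 * 16 = 1 mod 41  <- first divisor giving 1
Order = 20

20


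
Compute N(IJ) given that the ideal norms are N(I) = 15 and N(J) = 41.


N(IJ) = N(I) * N(J)
= 15 * 41
= 615

615


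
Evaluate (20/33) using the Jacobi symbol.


Compute (20/33) via quadratic reciprocity:
  pull out 2: (2/33) = +1  (since 33 mod 8 = 1)
  pull out 2: (2/33) = +1  (since 33 mod 8 = 1)
  reciprocity: (5/33) -> +(33/5)
  reduce: (3/5)
  reciprocity: (3/5) -> +(5/3)
  reduce: (2/3)
  pull out 2: (2/3) = -1  (since 3 mod 8 = 3)
  (1/3) = 1
Product of signs = -1

-1


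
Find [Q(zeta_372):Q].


The degree equals Euler's totient phi(372).
372 = 2^2 * 3 * 31
phi(372) = 120

120


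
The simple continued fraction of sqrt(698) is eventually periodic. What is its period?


Run the CF algorithm for sqrt(698).
a_0 = floor(sqrt(698)) = 26; set m_0=0, q_0=1.
Recurrence: m' = q*a - m,  q' = (d - m'^2)/q,  a' = floor((a_0 + m')/q').
  step 1: m=26, q=22, a=2
  step 2: m=18, q=17, a=2
  step 3: m=16, q=26, a=1
  step 4: m=10, q=23, a=1
  step 5: m=13, q=23, a=1
  step 6: m=10, q=26, a=1
  step 7: m=16, q=17, a=2
  step 8: m=18, q=22, a=2
  step 9: m=26, q=1, a=52
a_9 = 2*a_0 = 52, so the period closes here.
sqrt(698) = [26; 2, 2, 1, 1, 1, 1, 2, 2, 52]
Period length = 9

9


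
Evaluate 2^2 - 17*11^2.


x^2 - d*y^2
= 2^2 - 17*11^2
= 4 - 2057
= -2053

-2053


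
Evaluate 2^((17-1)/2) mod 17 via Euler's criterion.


p = 17 is prime and the exponent is (p-1)/2 = 8, so by Euler's criterion 2^8 = (2/17) = +1 or -1 mod 17.
Compute by square-and-multiply:
  8 = 8 (binary 1000)
  Repeated squaring mod 17: 2^1 = 2, 2^2 = 4, 2^4 = 16, 2^8 = 1
  2^8 = 1 mod 17
Result 1: 2 is a quadratic residue mod 17.
2^8 mod 17 = 1

1


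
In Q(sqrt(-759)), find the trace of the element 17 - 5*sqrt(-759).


Tr(a + b*sqrt(d)) = (a + b*sqrt(d)) + (a - b*sqrt(d)) = 2a
= 2 * (17)
= 34

34


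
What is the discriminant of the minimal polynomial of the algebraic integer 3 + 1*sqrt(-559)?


The element 3 + 1*sqrt(-559) has minimal polynomial:
x^2 - 6*x + 568
Discriminant = (-6)^2 - 4*(568)
= 36 - 2272
= -2236

-2236


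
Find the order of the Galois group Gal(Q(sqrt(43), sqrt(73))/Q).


The 2 square roots of distinct primes are multiplicatively independent over Q,
so [K:Q] = 2^2 and Gal(K/Q) is isomorphic to (Z/2Z)^2.
|Gal| = 2^2 = 4

4


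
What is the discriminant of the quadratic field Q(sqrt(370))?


For K = Q(sqrt(d)) with d squarefree: disc(K) = d if d = 1 mod 4, and disc(K) = 4d if d = 2 or 3 mod 4.
Here d = 370, and d mod 4 = 2.
d = 2 mod 4, not 1 (O_K = Z[sqrt(d)]), so disc(K) = 4d = 4 * (370) = 1480

1480


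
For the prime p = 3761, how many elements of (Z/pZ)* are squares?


For prime p, the number of non-zero quadratic residues is (p-1)/2.
= (3761-1)/2
= 1880

1880


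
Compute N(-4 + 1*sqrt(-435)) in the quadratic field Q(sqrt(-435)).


N(a + b*sqrt(d)) = a^2 - d*b^2
= (-4)^2 - (-435)*(1)^2
= 16 + 435
= 451

451


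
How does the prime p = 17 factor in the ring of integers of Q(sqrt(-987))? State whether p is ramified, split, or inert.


K = Q(sqrt(-987)). Since d mod 4 = 1, disc(K) = -987.
Check p | disc: -987 mod 17 = 16.
p does not divide disc. Compute Legendre symbol (d/p):
16^((17-1)/2) mod 17 = 1
(d/p) = 1, so p splits: (p) = P*P' with e=1, f=1, g=2.
Therefore p is split.

split


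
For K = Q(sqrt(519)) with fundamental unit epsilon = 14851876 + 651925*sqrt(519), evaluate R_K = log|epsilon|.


epsilon = 14851876 + 651925*sqrt(519)
= 2.9704e+07
R = ln(2.9704e+07)
= 17.2068

17.2068


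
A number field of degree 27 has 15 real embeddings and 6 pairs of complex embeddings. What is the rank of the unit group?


By Dirichlet's unit theorem:
rank = r1 + r2 - 1
= 15 + 6 - 1
= 20

20


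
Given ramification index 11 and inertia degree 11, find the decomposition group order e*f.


|D_P| = e * f
= 11 * 11
= 121

121


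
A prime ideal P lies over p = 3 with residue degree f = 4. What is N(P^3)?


N(P^a) = p^(a*f)
= 3^(3*4)
= 3^12
= 531441

531441


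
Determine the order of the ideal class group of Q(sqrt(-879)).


K = Q(sqrt(-879)). d mod 4 = 1, so D = disc(K) = d = -879
h(K) equals the number of primitive reduced positive-definite forms (a, b, c) = a*x^2 + b*x*y + c*y^2 with b^2 - 4ac = D,
where reduced means |b| <= a <= c, with b >= 0 whenever |b| = a or a = c, and primitive means gcd(a, b, c) = 1.
Reduced forces 3a^2 <= |D| = 879, so 1 <= a <= 17; b must have the parity of D, and c = (b^2 - D)/(4a) must be an integer >= a.
Enumerate a = 1..17, b in [-a, a]:
  a=1: (1, 1, 220)  [1]
  a=2: (2, -1, 110), (2, 1, 110)  [2]
  a=3: (3, 3, 74)  [1]
  a=4: (4, -1, 55), (4, 1, 55)  [2]
  a=5: (5, -1, 44), (5, 1, 44)  [2]
  a=6: (6, -3, 37), (6, 3, 37)  [2]
  a=7: none
  a=8: (8, -7, 29), (8, 7, 29)  [2]
  a=9: none
  a=10: (10, -9, 24), (10, -1, 22), (10, 1, 22), (10, 9, 24)  [4]
  a=11: (11, -1, 20), (11, 1, 20)  [2]
  a=12: (12, -9, 20), (12, 9, 20)  [2]
  a=13..14: none
  a=15: (15, -9, 16), (15, 9, 16)  [2]
  a=16..17: none
Total reduced forms: 1 + 2 + 1 + 2 + 2 + 2 + 2 + 4 + 2 + 2 + 2 = 22
h = 22

22


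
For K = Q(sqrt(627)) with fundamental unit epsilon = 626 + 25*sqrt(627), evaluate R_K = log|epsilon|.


epsilon = 626 + 25*sqrt(627)
= 1251.9992
R = ln(1251.9992)
= 7.1325

7.1325


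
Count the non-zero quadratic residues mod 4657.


For prime p, the number of non-zero quadratic residues is (p-1)/2.
= (4657-1)/2
= 2328

2328


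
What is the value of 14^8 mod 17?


p = 17 is prime and the exponent is (p-1)/2 = 8, so by Euler's criterion 14^8 = (14/17) = +1 or -1 mod 17.
Compute by square-and-multiply:
  8 = 8 (binary 1000)
  Repeated squaring mod 17: 14^1 = 14, 14^2 = 9, 14^4 = 13, 14^8 = 16
  14^8 = 16 mod 17
Result 16 = p - 1 = -1 mod 17: 14 is a quadratic non-residue mod 17. As a residue in [0, p-1] the value is 16.
14^8 mod 17 = 16

16


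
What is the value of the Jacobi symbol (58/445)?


Compute (58/445) via quadratic reciprocity:
  pull out 2: (2/445) = -1  (since 445 mod 8 = 5)
  reciprocity: (29/445) -> +(445/29)
  reduce: (10/29)
  pull out 2: (2/29) = -1  (since 29 mod 8 = 5)
  reciprocity: (5/29) -> +(29/5)
  reduce: (4/5)
  pull out 2: (2/5) = -1  (since 5 mod 8 = 5)
  pull out 2: (2/5) = -1  (since 5 mod 8 = 5)
  (1/5) = 1
Product of signs = 1

1


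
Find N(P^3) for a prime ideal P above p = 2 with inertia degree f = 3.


N(P^a) = p^(a*f)
= 2^(3*3)
= 2^9
= 512

512


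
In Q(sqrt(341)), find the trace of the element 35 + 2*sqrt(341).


Tr(a + b*sqrt(d)) = (a + b*sqrt(d)) + (a - b*sqrt(d)) = 2a
= 2 * (35)
= 70

70


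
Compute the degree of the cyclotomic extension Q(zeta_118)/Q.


The degree equals Euler's totient phi(118).
118 = 2 * 59
phi(118) = 58

58


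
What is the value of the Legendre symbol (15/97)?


p = 97 is prime, so compute (15/97) with the reciprocity algorithm (Jacobi-symbol steps: pull out 2s via (2/n), flip via reciprocity, reduce):
  reciprocity: (15/97) -> +(97/15)
  reduce: (7/15)
  reciprocity: (7/15) -> -(15/7)
  reduce: (1/7)
  (1/7) = 1
Product of signs = -1
(15/97) = -1

-1


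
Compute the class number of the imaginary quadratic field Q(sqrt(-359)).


K = Q(sqrt(-359)). d mod 4 = 1, so D = disc(K) = d = -359
h(K) equals the number of primitive reduced positive-definite forms (a, b, c) = a*x^2 + b*x*y + c*y^2 with b^2 - 4ac = D,
where reduced means |b| <= a <= c, with b >= 0 whenever |b| = a or a = c, and primitive means gcd(a, b, c) = 1.
Reduced forces 3a^2 <= |D| = 359, so 1 <= a <= 10; b must have the parity of D, and c = (b^2 - D)/(4a) must be an integer >= a.
Enumerate a = 1..10, b in [-a, a]:
  a=1: (1, 1, 90)  [1]
  a=2: (2, -1, 45), (2, 1, 45)  [2]
  a=3: (3, -1, 30), (3, 1, 30)  [2]
  a=4: (4, -3, 23), (4, 3, 23)  [2]
  a=5: (5, -1, 18), (5, 1, 18)  [2]
  a=6: (6, -5, 16), (6, -1, 15), (6, 1, 15), (6, 5, 16)  [4]
  a=7: none
  a=8: (8, -5, 12), (8, 5, 12)  [2]
  a=9: (9, -1, 10), (9, 1, 10)  [2]
  a=10: (10, -9, 11), (10, 9, 11)  [2]
Total reduced forms: 1 + 2 + 2 + 2 + 2 + 4 + 2 + 2 + 2 = 19
h = 19

19


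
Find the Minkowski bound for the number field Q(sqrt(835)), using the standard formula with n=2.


d = 835, d mod 4 = 3, so disc(K) = 4d = 3340; |disc(K)| = 3340
Real quadratic field, so n = 2, s = r2 = 0, r1 = 2
M = (n!/n^n) * (4/pi)^s * sqrt(|disc(K)|) = (2!/2^2) * (4/pi)^0 * sqrt(3340)
= 0.5 * 1.000000 * 57.792733
= 28.8964

28.8964


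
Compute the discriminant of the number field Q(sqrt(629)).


For K = Q(sqrt(d)) with d squarefree: disc(K) = d if d = 1 mod 4, and disc(K) = 4d if d = 2 or 3 mod 4.
Here d = 629, and d mod 4 = 1.
d = 1 mod 4 (O_K = Z[(1+sqrt(d))/2]), so disc(K) = d = 629

629


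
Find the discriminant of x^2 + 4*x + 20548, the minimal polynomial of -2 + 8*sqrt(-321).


The element -2 + 8*sqrt(-321) has minimal polynomial:
x^2 + 4*x + 20548
Discriminant = (4)^2 - 4*(20548)
= 16 - 82192
= -82176

-82176


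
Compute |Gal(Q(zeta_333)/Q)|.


|Gal(Q(zeta_333)/Q)| = phi(333)
= 216

216


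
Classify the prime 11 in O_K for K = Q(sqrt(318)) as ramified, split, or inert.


K = Q(sqrt(318)). Since d mod 4 = 2, disc(K) = 1272.
Check p | disc: 1272 mod 11 = 7.
p does not divide disc. Compute Legendre symbol (d/p):
10^((11-1)/2) mod 11 = -1
(d/p) = -1, so p is inert: (p) stays prime with e=1, f=2, g=1.
Therefore p is inert.

inert


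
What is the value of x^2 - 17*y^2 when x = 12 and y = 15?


x^2 - d*y^2
= 12^2 - 17*15^2
= 144 - 3825
= -3681

-3681


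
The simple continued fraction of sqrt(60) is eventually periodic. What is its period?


Run the CF algorithm for sqrt(60).
a_0 = floor(sqrt(60)) = 7; set m_0=0, q_0=1.
Recurrence: m' = q*a - m,  q' = (d - m'^2)/q,  a' = floor((a_0 + m')/q').
  step 1: m=7, q=11, a=1
  step 2: m=4, q=4, a=2
  step 3: m=4, q=11, a=1
  step 4: m=7, q=1, a=14
a_4 = 2*a_0 = 14, so the period closes here.
sqrt(60) = [7; 1, 2, 1, 14]
Period length = 4

4


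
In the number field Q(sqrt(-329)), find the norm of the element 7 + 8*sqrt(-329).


N(a + b*sqrt(d)) = a^2 - d*b^2
= (7)^2 - (-329)*(8)^2
= 49 + 21056
= 21105

21105


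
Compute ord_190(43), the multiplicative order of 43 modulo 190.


We want ord_190(43), the smallest k >= 1 with 43^k = 1 mod 190.
n = 190 = 2 * 5 * 19, phi(190) = 72; the order divides phi(n).
Divisors of 72: 1, 2, 3, 4, 6, 8, 9, 12, 18, 24, 36, 72
Repeated squaring mod 190: 43^1 = 43, 43^2 = 139, 43^4 = 131, 43^8 = 61, 43^16 = 111, 43^32 = 161, 43^64 = 81
Test divisors in increasing order:
  k=1: 43^1 = 43 mod 190
  k=2: 43^2 = 139 mod 190
  k=3: 43^3 = 139 * 43 = 87 mod 190
  k=4: 43^4 = 131 mod 190
  k=6: 43^6 = 131 * 139 = 159 mod 190
  k=8: 43^8 = 61 mod 190
  k=9: 43^9 = 61 * 43 = 153 mod 190
  k=12: 43^12 = 61 * 131 = 11 mod 190
  k=18: 43^18 = 111 * 139 = 39 mod 190
  k=24: 43^24 = 111 * 61 = 121 mod 190
  k=36: 43^36 = 161 * 131 = 1 mod 190  <- first divisor giving 1
Order = 36

36


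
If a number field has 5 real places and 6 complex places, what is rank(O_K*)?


By Dirichlet's unit theorem:
rank = r1 + r2 - 1
= 5 + 6 - 1
= 10

10


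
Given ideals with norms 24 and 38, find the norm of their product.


N(IJ) = N(I) * N(J)
= 24 * 38
= 912

912


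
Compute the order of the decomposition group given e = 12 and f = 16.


|D_P| = e * f
= 12 * 16
= 192

192


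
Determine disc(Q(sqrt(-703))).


For K = Q(sqrt(d)) with d squarefree: disc(K) = d if d = 1 mod 4, and disc(K) = 4d if d = 2 or 3 mod 4.
Here d = -703, and d mod 4 = 1.
d = 1 mod 4 (O_K = Z[(1+sqrt(d))/2]), so disc(K) = d = -703

-703


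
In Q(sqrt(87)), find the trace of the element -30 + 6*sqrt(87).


Tr(a + b*sqrt(d)) = (a + b*sqrt(d)) + (a - b*sqrt(d)) = 2a
= 2 * (-30)
= -60

-60


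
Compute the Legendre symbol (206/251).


p = 251 is prime, so compute (206/251) with the reciprocity algorithm (Jacobi-symbol steps: pull out 2s via (2/n), flip via reciprocity, reduce):
  pull out 2: (2/251) = -1  (since 251 mod 8 = 3)
  reciprocity: (103/251) -> -(251/103)
  reduce: (45/103)
  reciprocity: (45/103) -> +(103/45)
  reduce: (13/45)
  reciprocity: (13/45) -> +(45/13)
  reduce: (6/13)
  pull out 2: (2/13) = -1  (since 13 mod 8 = 5)
  reciprocity: (3/13) -> +(13/3)
  reduce: (1/3)
  (1/3) = 1
Product of signs = -1
(206/251) = -1

-1


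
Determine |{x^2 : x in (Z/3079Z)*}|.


For prime p, the number of non-zero quadratic residues is (p-1)/2.
= (3079-1)/2
= 1539

1539


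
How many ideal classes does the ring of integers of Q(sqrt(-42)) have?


K = Q(sqrt(-42)). d mod 4 = 2, so D = disc(K) = 4d = -168
h(K) equals the number of primitive reduced positive-definite forms (a, b, c) = a*x^2 + b*x*y + c*y^2 with b^2 - 4ac = D,
where reduced means |b| <= a <= c, with b >= 0 whenever |b| = a or a = c, and primitive means gcd(a, b, c) = 1.
Reduced forces 3a^2 <= |D| = 168, so 1 <= a <= 7; b must have the parity of D, and c = (b^2 - D)/(4a) must be an integer >= a.
Enumerate a = 1..7, b in [-a, a]:
  a=1: (1, 0, 42)  [1]
  a=2: (2, 0, 21)  [1]
  a=3: (3, 0, 14)  [1]
  a=4..5: none
  a=6: (6, 0, 7)  [1]
  a=7: none
Total reduced forms: 1 + 1 + 1 + 1 = 4
h = 4

4


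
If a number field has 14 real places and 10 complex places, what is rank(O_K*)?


By Dirichlet's unit theorem:
rank = r1 + r2 - 1
= 14 + 10 - 1
= 23

23


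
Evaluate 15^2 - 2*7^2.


x^2 - d*y^2
= 15^2 - 2*7^2
= 225 - 98
= 127

127


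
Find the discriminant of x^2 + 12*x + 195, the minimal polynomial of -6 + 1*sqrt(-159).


The element -6 + 1*sqrt(-159) has minimal polynomial:
x^2 + 12*x + 195
Discriminant = (12)^2 - 4*(195)
= 144 - 780
= -636

-636


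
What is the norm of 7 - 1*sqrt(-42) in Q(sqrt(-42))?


N(a + b*sqrt(d)) = a^2 - d*b^2
= (7)^2 - (-42)*(-1)^2
= 49 + 42
= 91

91


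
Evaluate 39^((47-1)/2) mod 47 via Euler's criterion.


p = 47 is prime and the exponent is (p-1)/2 = 23, so by Euler's criterion 39^23 = (39/47) = +1 or -1 mod 47.
Compute by square-and-multiply:
  23 = 16 + 4 + 2 + 1 (binary 10111)
  Repeated squaring mod 47: 39^1 = 39, 39^2 = 17, 39^4 = 7, 39^8 = 2, 39^16 = 4
  39^23 = 39^16 * 39^4 * 39^2 * 39^1 = 4 * 7 * 17 * 39 mod 47
    4 * 7 = 28 = 28 mod 47
    28 * 17 = 476 = 6 mod 47
    6 * 39 = 234 = 46 mod 47
  39^23 = 46 mod 47
Result 46 = p - 1 = -1 mod 47: 39 is a quadratic non-residue mod 47. As a residue in [0, p-1] the value is 46.
39^23 mod 47 = 46

46


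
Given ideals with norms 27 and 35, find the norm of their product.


N(IJ) = N(I) * N(J)
= 27 * 35
= 945

945


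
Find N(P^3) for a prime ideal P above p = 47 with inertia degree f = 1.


N(P^a) = p^(a*f)
= 47^(3*1)
= 47^3
= 103823

103823


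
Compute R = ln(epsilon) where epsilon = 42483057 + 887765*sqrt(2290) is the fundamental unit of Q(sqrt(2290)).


epsilon = 42483057 + 887765*sqrt(2290)
= 8.4966e+07
R = ln(8.4966e+07)
= 18.2578

18.2578


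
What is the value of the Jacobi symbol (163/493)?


Compute (163/493) via quadratic reciprocity:
  reciprocity: (163/493) -> +(493/163)
  reduce: (4/163)
  pull out 2: (2/163) = -1  (since 163 mod 8 = 3)
  pull out 2: (2/163) = -1  (since 163 mod 8 = 3)
  (1/163) = 1
Product of signs = 1

1


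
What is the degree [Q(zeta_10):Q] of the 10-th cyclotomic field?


The degree equals Euler's totient phi(10).
10 = 2 * 5
phi(10) = 4

4


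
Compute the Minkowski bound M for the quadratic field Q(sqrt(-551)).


d = -551, d mod 4 = 1, so disc(K) = d = -551; |disc(K)| = 551
Imaginary quadratic field, so n = 2, s = r2 = 1, r1 = 0
M = (n!/n^n) * (4/pi)^s * sqrt(|disc(K)|) = (2!/2^2) * (4/pi)^1 * sqrt(551)
= 0.5 * 1.273240 * 23.473389
= 14.9436

14.9436


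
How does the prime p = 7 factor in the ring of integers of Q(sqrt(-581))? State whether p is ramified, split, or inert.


K = Q(sqrt(-581)). Since d mod 4 = 3, disc(K) = -2324.
Check p | disc: -2324 mod 7 = 0.
p divides disc, so p ramifies: (p) = P^2 with e=2, f=1, g=1.
Therefore p is ramified.

ramified


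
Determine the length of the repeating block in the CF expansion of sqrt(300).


Run the CF algorithm for sqrt(300).
a_0 = floor(sqrt(300)) = 17; set m_0=0, q_0=1.
Recurrence: m' = q*a - m,  q' = (d - m'^2)/q,  a' = floor((a_0 + m')/q').
  step 1: m=17, q=11, a=3
  step 2: m=16, q=4, a=8
  step 3: m=16, q=11, a=3
  step 4: m=17, q=1, a=34
a_4 = 2*a_0 = 34, so the period closes here.
sqrt(300) = [17; 3, 8, 3, 34]
Period length = 4

4


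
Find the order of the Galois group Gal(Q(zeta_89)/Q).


|Gal(Q(zeta_89)/Q)| = phi(89)
= 88

88


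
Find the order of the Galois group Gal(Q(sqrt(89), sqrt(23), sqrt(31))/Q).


The 3 square roots of distinct primes are multiplicatively independent over Q,
so [K:Q] = 2^3 and Gal(K/Q) is isomorphic to (Z/2Z)^3.
|Gal| = 2^3 = 8

8


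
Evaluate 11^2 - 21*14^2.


x^2 - d*y^2
= 11^2 - 21*14^2
= 121 - 4116
= -3995

-3995


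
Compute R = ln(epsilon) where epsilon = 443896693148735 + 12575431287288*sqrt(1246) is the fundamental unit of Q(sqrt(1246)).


epsilon = 443896693148735 + 12575431287288*sqrt(1246)
= 8.8779e+14
R = ln(8.8779e+14)
= 34.4198

34.4198


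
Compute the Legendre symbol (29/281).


p = 281 is prime, so compute (29/281) with the reciprocity algorithm (Jacobi-symbol steps: pull out 2s via (2/n), flip via reciprocity, reduce):
  reciprocity: (29/281) -> +(281/29)
  reduce: (20/29)
  pull out 2: (2/29) = -1  (since 29 mod 8 = 5)
  pull out 2: (2/29) = -1  (since 29 mod 8 = 5)
  reciprocity: (5/29) -> +(29/5)
  reduce: (4/5)
  pull out 2: (2/5) = -1  (since 5 mod 8 = 5)
  pull out 2: (2/5) = -1  (since 5 mod 8 = 5)
  (1/5) = 1
Product of signs = 1
(29/281) = 1

1
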